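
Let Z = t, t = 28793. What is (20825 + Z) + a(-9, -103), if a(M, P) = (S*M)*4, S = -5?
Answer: 49798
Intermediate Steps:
Z = 28793
a(M, P) = -20*M (a(M, P) = -5*M*4 = -20*M)
(20825 + Z) + a(-9, -103) = (20825 + 28793) - 20*(-9) = 49618 + 180 = 49798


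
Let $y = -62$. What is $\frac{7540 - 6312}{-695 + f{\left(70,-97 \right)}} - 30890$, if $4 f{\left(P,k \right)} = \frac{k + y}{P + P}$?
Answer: $- \frac{12027987190}{389359} \approx -30892.0$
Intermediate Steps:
$f{\left(P,k \right)} = \frac{-62 + k}{8 P}$ ($f{\left(P,k \right)} = \frac{\left(k - 62\right) \frac{1}{P + P}}{4} = \frac{\left(-62 + k\right) \frac{1}{2 P}}{4} = \frac{\frac{1}{2} \frac{1}{P} \left(-62 + k\right)}{4} = \frac{-62 + k}{8 P}$)
$\frac{7540 - 6312}{-695 + f{\left(70,-97 \right)}} - 30890 = \frac{7540 - 6312}{-695 + \frac{-62 - 97}{8 \cdot 70}} - 30890 = \frac{1228}{-695 + \frac{1}{8} \cdot \frac{1}{70} \left(-159\right)} - 30890 = \frac{1228}{-695 - \frac{159}{560}} - 30890 = \frac{1228}{- \frac{389359}{560}} - 30890 = 1228 \left(- \frac{560}{389359}\right) - 30890 = - \frac{687680}{389359} - 30890 = - \frac{12027987190}{389359}$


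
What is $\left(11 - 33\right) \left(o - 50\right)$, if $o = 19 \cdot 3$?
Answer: $-154$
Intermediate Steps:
$o = 57$
$\left(11 - 33\right) \left(o - 50\right) = \left(11 - 33\right) \left(57 - 50\right) = \left(11 - 33\right) 7 = \left(-22\right) 7 = -154$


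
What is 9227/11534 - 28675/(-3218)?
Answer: 90107484/9279103 ≈ 9.7108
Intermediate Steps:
9227/11534 - 28675/(-3218) = 9227*(1/11534) - 28675*(-1/3218) = 9227/11534 + 28675/3218 = 90107484/9279103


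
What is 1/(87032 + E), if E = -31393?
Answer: 1/55639 ≈ 1.7973e-5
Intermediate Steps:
1/(87032 + E) = 1/(87032 - 31393) = 1/55639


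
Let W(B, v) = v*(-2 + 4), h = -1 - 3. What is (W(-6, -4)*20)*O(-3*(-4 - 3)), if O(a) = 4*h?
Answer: 2560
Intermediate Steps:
h = -4
W(B, v) = 2*v (W(B, v) = v*2 = 2*v)
O(a) = -16 (O(a) = 4*(-4) = -16)
(W(-6, -4)*20)*O(-3*(-4 - 3)) = ((2*(-4))*20)*(-16) = -8*20*(-16) = -160*(-16) = 2560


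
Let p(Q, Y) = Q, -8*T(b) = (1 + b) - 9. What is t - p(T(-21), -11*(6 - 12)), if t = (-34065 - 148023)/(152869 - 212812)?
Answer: -93881/159848 ≈ -0.58731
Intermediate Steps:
T(b) = 1 - b/8 (T(b) = -((1 + b) - 9)/8 = -(-8 + b)/8 = 1 - b/8)
t = 60696/19981 (t = -182088/(-59943) = -182088*(-1/59943) = 60696/19981 ≈ 3.0377)
t - p(T(-21), -11*(6 - 12)) = 60696/19981 - (1 - ⅛*(-21)) = 60696/19981 - (1 + 21/8) = 60696/19981 - 1*29/8 = 60696/19981 - 29/8 = -93881/159848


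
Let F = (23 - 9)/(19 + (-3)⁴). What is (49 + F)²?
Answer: 6036849/2500 ≈ 2414.7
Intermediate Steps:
F = 7/50 (F = 14/(19 + 81) = 14/100 = 14*(1/100) = 7/50 ≈ 0.14000)
(49 + F)² = (49 + 7/50)² = (2457/50)² = 6036849/2500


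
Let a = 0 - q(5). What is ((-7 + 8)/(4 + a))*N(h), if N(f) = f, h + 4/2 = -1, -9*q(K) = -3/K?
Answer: -45/59 ≈ -0.76271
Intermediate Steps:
q(K) = 1/(3*K) (q(K) = -(-1)/(3*K) = 1/(3*K))
h = -3 (h = -2 - 1 = -3)
a = -1/15 (a = 0 - 1/(3*5) = 0 - 1*1/15 = 0 - 1/15 = -1/15 ≈ -0.066667)
((-7 + 8)/(4 + a))*N(h) = ((-7 + 8)/(4 - 1/15))*(-3) = (1/(59/15))*(-3) = (1*(15/59))*(-3) = (15/59)*(-3) = -45/59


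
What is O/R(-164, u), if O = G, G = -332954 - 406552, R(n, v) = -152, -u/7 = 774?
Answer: 369753/76 ≈ 4865.2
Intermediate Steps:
u = -5418 (u = -7*774 = -5418)
G = -739506
O = -739506
O/R(-164, u) = -739506/(-152) = -739506*(-1/152) = 369753/76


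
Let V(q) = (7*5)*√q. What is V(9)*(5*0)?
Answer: 0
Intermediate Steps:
V(q) = 35*√q
V(9)*(5*0) = (35*√9)*(5*0) = (35*3)*0 = 105*0 = 0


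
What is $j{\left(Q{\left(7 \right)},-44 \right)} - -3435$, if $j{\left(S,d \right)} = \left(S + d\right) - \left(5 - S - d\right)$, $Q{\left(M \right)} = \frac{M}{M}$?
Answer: $3344$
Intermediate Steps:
$Q{\left(M \right)} = 1$
$j{\left(S,d \right)} = -5 + 2 S + 2 d$ ($j{\left(S,d \right)} = \left(S + d\right) + \left(-5 + S + d\right) = -5 + 2 S + 2 d$)
$j{\left(Q{\left(7 \right)},-44 \right)} - -3435 = \left(-5 + 2 \cdot 1 + 2 \left(-44\right)\right) - -3435 = \left(-5 + 2 - 88\right) + 3435 = -91 + 3435 = 3344$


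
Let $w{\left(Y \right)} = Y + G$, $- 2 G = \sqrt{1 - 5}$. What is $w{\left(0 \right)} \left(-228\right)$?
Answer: $228 i \approx 228.0 i$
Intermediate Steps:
$G = - i$ ($G = - \frac{\sqrt{1 - 5}}{2} = - \frac{\sqrt{-4}}{2} = - \frac{2 i}{2} = - i \approx - 1.0 i$)
$w{\left(Y \right)} = Y - i$
$w{\left(0 \right)} \left(-228\right) = \left(0 - i\right) \left(-228\right) = - i \left(-228\right) = 228 i$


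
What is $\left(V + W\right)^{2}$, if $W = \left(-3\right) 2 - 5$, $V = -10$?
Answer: $441$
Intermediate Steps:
$W = -11$ ($W = -6 - 5 = -11$)
$\left(V + W\right)^{2} = \left(-10 - 11\right)^{2} = \left(-21\right)^{2} = 441$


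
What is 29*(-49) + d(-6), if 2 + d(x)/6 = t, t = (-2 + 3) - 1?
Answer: -1433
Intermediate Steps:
t = 0 (t = 1 - 1 = 0)
d(x) = -12 (d(x) = -12 + 6*0 = -12 + 0 = -12)
29*(-49) + d(-6) = 29*(-49) - 12 = -1421 - 12 = -1433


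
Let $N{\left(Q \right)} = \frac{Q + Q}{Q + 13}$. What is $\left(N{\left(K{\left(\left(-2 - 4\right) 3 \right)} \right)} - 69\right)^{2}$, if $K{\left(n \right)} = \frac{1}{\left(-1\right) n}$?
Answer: $\frac{262861369}{55225} \approx 4759.8$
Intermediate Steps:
$K{\left(n \right)} = - \frac{1}{n}$
$N{\left(Q \right)} = \frac{2 Q}{13 + Q}$
$\left(N{\left(K{\left(\left(-2 - 4\right) 3 \right)} \right)} - 69\right)^{2} = \left(\frac{2 \left(- \frac{1}{\left(-2 - 4\right) 3}\right)}{13 - \frac{1}{\left(-2 - 4\right) 3}} - 69\right)^{2} = \left(\frac{2 \left(- \frac{1}{\left(-6\right) 3}\right)}{13 - \frac{1}{\left(-6\right) 3}} - 69\right)^{2} = \left(\frac{2 \left(- \frac{1}{-18}\right)}{13 - \frac{1}{-18}} - 69\right)^{2} = \left(\frac{2 \left(\left(-1\right) \left(- \frac{1}{18}\right)\right)}{13 - - \frac{1}{18}} - 69\right)^{2} = \left(2 \cdot \frac{1}{18} \frac{1}{13 + \frac{1}{18}} - 69\right)^{2} = \left(2 \cdot \frac{1}{18} \frac{1}{\frac{235}{18}} - 69\right)^{2} = \left(2 \cdot \frac{1}{18} \cdot \frac{18}{235} - 69\right)^{2} = \left(\frac{2}{235} - 69\right)^{2} = \left(- \frac{16213}{235}\right)^{2} = \frac{262861369}{55225}$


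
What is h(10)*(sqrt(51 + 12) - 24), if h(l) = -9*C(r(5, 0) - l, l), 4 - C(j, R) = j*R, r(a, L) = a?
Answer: 11664 - 1458*sqrt(7) ≈ 7806.5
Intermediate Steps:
C(j, R) = 4 - R*j (C(j, R) = 4 - j*R = 4 - R*j)
h(l) = -36 + 9*l*(5 - l) (h(l) = -9*(4 - l*(5 - l)) = -36 + 9*l*(5 - l))
h(10)*(sqrt(51 + 12) - 24) = (-36 - 9*10*(-5 + 10))*(sqrt(51 + 12) - 24) = (-36 - 9*10*5)*(sqrt(63) - 24) = (-36 - 450)*(3*sqrt(7) - 24) = -486*(-24 + 3*sqrt(7)) = 11664 - 1458*sqrt(7)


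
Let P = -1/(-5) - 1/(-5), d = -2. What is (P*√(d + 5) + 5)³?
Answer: 661/5 + 3774*√3/125 ≈ 184.49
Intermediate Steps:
P = ⅖ (P = -1*(-⅕) - 1*(-⅕) = ⅕ + ⅕ = ⅖ ≈ 0.40000)
(P*√(d + 5) + 5)³ = (2*√(-2 + 5)/5 + 5)³ = (2*√3/5 + 5)³ = (5 + 2*√3/5)³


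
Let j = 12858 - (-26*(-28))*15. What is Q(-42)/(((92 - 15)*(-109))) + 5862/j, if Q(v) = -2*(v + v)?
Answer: 1163671/387277 ≈ 3.0047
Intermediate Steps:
Q(v) = -4*v
j = 1938 (j = 12858 - 728*15 = 12858 - 1*10920 = 12858 - 10920 = 1938)
Q(-42)/(((92 - 15)*(-109))) + 5862/j = (-4*(-42))/(((92 - 15)*(-109))) + 5862/1938 = 168/((77*(-109))) + 5862*(1/1938) = 168/(-8393) + 977/323 = 168*(-1/8393) + 977/323 = -24/1199 + 977/323 = 1163671/387277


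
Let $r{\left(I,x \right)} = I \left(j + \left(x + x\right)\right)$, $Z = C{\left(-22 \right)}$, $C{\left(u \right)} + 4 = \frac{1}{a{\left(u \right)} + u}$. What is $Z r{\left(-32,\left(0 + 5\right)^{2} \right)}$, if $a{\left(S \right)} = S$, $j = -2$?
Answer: $\frac{67968}{11} \approx 6178.9$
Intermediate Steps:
$C{\left(u \right)} = -4 + \frac{1}{2 u}$ ($C{\left(u \right)} = -4 + \frac{1}{u + u} = -4 + \frac{1}{2 u}$)
$Z = - \frac{177}{44}$ ($Z = -4 + \frac{1}{2 \left(-22\right)} = -4 + \frac{1}{2} \left(- \frac{1}{22}\right) = -4 - \frac{1}{44} = - \frac{177}{44} \approx -4.0227$)
$r{\left(I,x \right)} = I \left(-2 + 2 x\right)$ ($r{\left(I,x \right)} = I \left(-2 + \left(x + x\right)\right) = I \left(-2 + 2 x\right)$)
$Z r{\left(-32,\left(0 + 5\right)^{2} \right)} = - \frac{177 \cdot 2 \left(-32\right) \left(-1 + \left(0 + 5\right)^{2}\right)}{44} = - \frac{177 \cdot 2 \left(-32\right) \left(-1 + 5^{2}\right)}{44} = - \frac{177 \cdot 2 \left(-32\right) \left(-1 + 25\right)}{44} = - \frac{177 \cdot 2 \left(-32\right) 24}{44} = \left(- \frac{177}{44}\right) \left(-1536\right) = \frac{67968}{11}$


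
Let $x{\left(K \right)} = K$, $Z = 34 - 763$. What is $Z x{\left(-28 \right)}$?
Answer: $20412$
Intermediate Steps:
$Z = -729$ ($Z = 34 - 763 = -729$)
$Z x{\left(-28 \right)} = \left(-729\right) \left(-28\right) = 20412$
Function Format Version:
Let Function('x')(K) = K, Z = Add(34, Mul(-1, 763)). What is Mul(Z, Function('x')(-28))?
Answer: 20412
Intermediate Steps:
Z = -729 (Z = Add(34, -763) = -729)
Mul(Z, Function('x')(-28)) = Mul(-729, -28) = 20412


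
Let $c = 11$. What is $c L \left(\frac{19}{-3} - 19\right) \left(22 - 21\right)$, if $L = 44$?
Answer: $- \frac{36784}{3} \approx -12261.0$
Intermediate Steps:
$c L \left(\frac{19}{-3} - 19\right) \left(22 - 21\right) = 11 \cdot 44 \left(\frac{19}{-3} - 19\right) \left(22 - 21\right) = 484 \left(19 \left(- \frac{1}{3}\right) - 19\right) 1 = 484 \left(- \frac{19}{3} - 19\right) 1 = 484 \left(\left(- \frac{76}{3}\right) 1\right) = 484 \left(- \frac{76}{3}\right) = - \frac{36784}{3}$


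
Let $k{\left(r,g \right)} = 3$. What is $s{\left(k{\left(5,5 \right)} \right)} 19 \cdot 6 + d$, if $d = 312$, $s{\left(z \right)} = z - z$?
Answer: $312$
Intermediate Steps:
$s{\left(z \right)} = 0$
$s{\left(k{\left(5,5 \right)} \right)} 19 \cdot 6 + d = 0 \cdot 19 \cdot 6 + 312 = 0 \cdot 114 + 312 = 0 + 312 = 312$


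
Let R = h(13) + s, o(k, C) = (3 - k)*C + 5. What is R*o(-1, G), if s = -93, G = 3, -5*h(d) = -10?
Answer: -1547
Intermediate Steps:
h(d) = 2 (h(d) = -1/5*(-10) = 2)
o(k, C) = 5 + C*(3 - k) (o(k, C) = C*(3 - k) + 5 = 5 + C*(3 - k))
R = -91 (R = 2 - 93 = -91)
R*o(-1, G) = -91*(5 + 3*3 - 1*3*(-1)) = -91*(5 + 9 + 3) = -91*17 = -1547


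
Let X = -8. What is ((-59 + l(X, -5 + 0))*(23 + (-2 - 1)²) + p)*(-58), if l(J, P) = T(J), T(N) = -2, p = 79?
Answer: 108634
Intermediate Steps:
l(J, P) = -2
((-59 + l(X, -5 + 0))*(23 + (-2 - 1)²) + p)*(-58) = ((-59 - 2)*(23 + (-2 - 1)²) + 79)*(-58) = (-61*(23 + (-3)²) + 79)*(-58) = (-61*(23 + 9) + 79)*(-58) = (-61*32 + 79)*(-58) = (-1952 + 79)*(-58) = -1873*(-58) = 108634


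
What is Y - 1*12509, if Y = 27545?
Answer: 15036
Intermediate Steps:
Y - 1*12509 = 27545 - 1*12509 = 27545 - 12509 = 15036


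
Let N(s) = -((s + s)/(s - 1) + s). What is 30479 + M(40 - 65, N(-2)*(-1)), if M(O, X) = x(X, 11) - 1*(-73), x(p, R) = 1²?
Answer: 30553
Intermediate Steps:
x(p, R) = 1
N(s) = -s - 2*s/(-1 + s) (N(s) = -((2*s)/(-1 + s) + s) = -(2*s/(-1 + s) + s) = -(s + 2*s/(-1 + s)) = -s - 2*s/(-1 + s))
M(O, X) = 74 (M(O, X) = 1 - 1*(-73) = 1 + 73 = 74)
30479 + M(40 - 65, N(-2)*(-1)) = 30479 + 74 = 30553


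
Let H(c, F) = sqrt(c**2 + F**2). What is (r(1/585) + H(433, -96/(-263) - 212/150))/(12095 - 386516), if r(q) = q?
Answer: -1/219036285 - sqrt(72947827435309)/7385454225 ≈ -0.0011565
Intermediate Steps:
H(c, F) = sqrt(F**2 + c**2)
(r(1/585) + H(433, -96/(-263) - 212/150))/(12095 - 386516) = (1/585 + sqrt((-96/(-263) - 212/150)**2 + 433**2))/(12095 - 386516) = (1/585 + sqrt((-96*(-1/263) - 212*1/150)**2 + 187489))/(-374421) = (1/585 + sqrt((96/263 - 106/75)**2 + 187489))*(-1/374421) = (1/585 + sqrt((-20678/19725)**2 + 187489))*(-1/374421) = (1/585 + sqrt(427579684/389075625 + 187489))*(-1/374421) = (1/585 + sqrt(72947827435309/389075625))*(-1/374421) = (1/585 + sqrt(72947827435309)/19725)*(-1/374421) = -1/219036285 - sqrt(72947827435309)/7385454225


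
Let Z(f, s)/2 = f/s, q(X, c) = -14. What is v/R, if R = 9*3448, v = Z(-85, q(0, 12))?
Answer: 85/217224 ≈ 0.00039130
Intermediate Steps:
Z(f, s) = 2*f/s (Z(f, s) = 2*(f/s) = 2*f/s)
v = 85/7 (v = 2*(-85)/(-14) = 2*(-85)*(-1/14) = 85/7 ≈ 12.143)
R = 31032
v/R = (85/7)/31032 = (85/7)*(1/31032) = 85/217224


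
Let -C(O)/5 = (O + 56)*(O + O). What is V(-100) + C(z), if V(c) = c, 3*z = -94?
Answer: 68660/9 ≈ 7628.9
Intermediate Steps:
z = -94/3 (z = (1/3)*(-94) = -94/3 ≈ -31.333)
C(O) = -10*O*(56 + O) (C(O) = -5*(O + 56)*(O + O) = -5*(56 + O)*2*O = -10*O*(56 + O))
V(-100) + C(z) = -100 - 10*(-94/3)*(56 - 94/3) = -100 - 10*(-94/3)*74/3 = -100 + 69560/9 = 68660/9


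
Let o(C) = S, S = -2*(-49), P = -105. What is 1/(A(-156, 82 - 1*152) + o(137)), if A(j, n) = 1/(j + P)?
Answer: 261/25577 ≈ 0.010204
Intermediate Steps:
A(j, n) = 1/(-105 + j) (A(j, n) = 1/(j - 105) = 1/(-105 + j))
S = 98
o(C) = 98
1/(A(-156, 82 - 1*152) + o(137)) = 1/(1/(-105 - 156) + 98) = 1/(1/(-261) + 98) = 1/(-1/261 + 98) = 1/(25577/261) = 261/25577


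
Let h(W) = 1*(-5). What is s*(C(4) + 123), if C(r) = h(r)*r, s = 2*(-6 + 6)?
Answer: 0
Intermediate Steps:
h(W) = -5
s = 0 (s = 2*0 = 0)
C(r) = -5*r
s*(C(4) + 123) = 0*(-5*4 + 123) = 0*(-20 + 123) = 0*103 = 0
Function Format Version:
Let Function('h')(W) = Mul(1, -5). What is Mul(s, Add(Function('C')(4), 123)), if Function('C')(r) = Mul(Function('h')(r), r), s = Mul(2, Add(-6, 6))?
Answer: 0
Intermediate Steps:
Function('h')(W) = -5
s = 0 (s = Mul(2, 0) = 0)
Function('C')(r) = Mul(-5, r)
Mul(s, Add(Function('C')(4), 123)) = Mul(0, Add(Mul(-5, 4), 123)) = Mul(0, Add(-20, 123)) = Mul(0, 103) = 0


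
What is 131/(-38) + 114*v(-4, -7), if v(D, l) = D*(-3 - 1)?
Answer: 69181/38 ≈ 1820.6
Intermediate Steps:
v(D, l) = -4*D (v(D, l) = D*(-4) = -4*D)
131/(-38) + 114*v(-4, -7) = 131/(-38) + 114*(-4*(-4)) = 131*(-1/38) + 114*16 = -131/38 + 1824 = 69181/38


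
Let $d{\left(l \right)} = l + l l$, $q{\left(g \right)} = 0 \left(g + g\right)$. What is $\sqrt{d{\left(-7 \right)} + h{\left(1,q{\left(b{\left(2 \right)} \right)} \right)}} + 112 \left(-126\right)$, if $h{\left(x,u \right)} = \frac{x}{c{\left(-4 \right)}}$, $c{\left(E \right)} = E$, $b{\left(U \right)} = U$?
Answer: $-14112 + \frac{\sqrt{167}}{2} \approx -14106.0$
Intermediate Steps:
$q{\left(g \right)} = 0$ ($q{\left(g \right)} = 0 \cdot 2 g = 0$)
$d{\left(l \right)} = l + l^{2}$
$h{\left(x,u \right)} = - \frac{x}{4}$ ($h{\left(x,u \right)} = \frac{x}{-4} = x \left(- \frac{1}{4}\right) = - \frac{x}{4}$)
$\sqrt{d{\left(-7 \right)} + h{\left(1,q{\left(b{\left(2 \right)} \right)} \right)}} + 112 \left(-126\right) = \sqrt{- 7 \left(1 - 7\right) - \frac{1}{4}} + 112 \left(-126\right) = \sqrt{\left(-7\right) \left(-6\right) - \frac{1}{4}} - 14112 = \sqrt{42 - \frac{1}{4}} - 14112 = \sqrt{\frac{167}{4}} - 14112 = \frac{\sqrt{167}}{2} - 14112 = -14112 + \frac{\sqrt{167}}{2}$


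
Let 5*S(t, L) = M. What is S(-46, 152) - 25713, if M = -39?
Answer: -128604/5 ≈ -25721.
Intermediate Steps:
S(t, L) = -39/5 (S(t, L) = (⅕)*(-39) = -39/5)
S(-46, 152) - 25713 = -39/5 - 25713 = -128604/5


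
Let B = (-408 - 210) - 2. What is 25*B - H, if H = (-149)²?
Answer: -37701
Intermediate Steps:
B = -620 (B = -618 - 2 = -620)
H = 22201
25*B - H = 25*(-620) - 1*22201 = -15500 - 22201 = -37701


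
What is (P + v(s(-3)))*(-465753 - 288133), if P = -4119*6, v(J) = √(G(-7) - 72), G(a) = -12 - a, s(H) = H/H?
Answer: 18631538604 - 753886*I*√77 ≈ 1.8632e+10 - 6.6153e+6*I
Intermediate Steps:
s(H) = 1
v(J) = I*√77 (v(J) = √((-12 - 1*(-7)) - 72) = √((-12 + 7) - 72) = √(-5 - 72) = √(-77) = I*√77)
P = -24714
(P + v(s(-3)))*(-465753 - 288133) = (-24714 + I*√77)*(-465753 - 288133) = (-24714 + I*√77)*(-753886) = 18631538604 - 753886*I*√77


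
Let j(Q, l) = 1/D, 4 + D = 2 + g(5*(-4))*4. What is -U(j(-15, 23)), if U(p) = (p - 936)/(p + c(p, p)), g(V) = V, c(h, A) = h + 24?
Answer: 76753/1966 ≈ 39.040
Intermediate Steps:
c(h, A) = 24 + h
D = -82 (D = -4 + (2 + (5*(-4))*4) = -4 + (2 - 20*4) = -4 + (2 - 80) = -4 - 78 = -82)
j(Q, l) = -1/82 (j(Q, l) = 1/(-82) = -1/82)
U(p) = (-936 + p)/(24 + 2*p) (U(p) = (p - 936)/(p + (24 + p)) = (-936 + p)/(24 + 2*p))
-U(j(-15, 23)) = -(-936 - 1/82)/(2*(12 - 1/82)) = -(-76753)/(2*983/82*82) = -82*(-76753)/(2*983*82) = -1*(-76753/1966) = 76753/1966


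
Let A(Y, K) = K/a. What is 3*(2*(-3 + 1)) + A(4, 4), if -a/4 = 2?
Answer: -25/2 ≈ -12.500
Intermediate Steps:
a = -8 (a = -4*2 = -8)
A(Y, K) = -K/8 (A(Y, K) = K/(-8) = K*(-⅛) = -K/8)
3*(2*(-3 + 1)) + A(4, 4) = 3*(2*(-3 + 1)) - ⅛*4 = 3*(2*(-2)) - ½ = 3*(-4) - ½ = -12 - ½ = -25/2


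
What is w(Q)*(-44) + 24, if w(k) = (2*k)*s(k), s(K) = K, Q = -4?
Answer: -1384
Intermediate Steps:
w(k) = 2*k**2 (w(k) = (2*k)*k = 2*k**2)
w(Q)*(-44) + 24 = (2*(-4)**2)*(-44) + 24 = (2*16)*(-44) + 24 = 32*(-44) + 24 = -1408 + 24 = -1384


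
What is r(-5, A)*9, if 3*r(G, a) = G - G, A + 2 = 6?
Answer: 0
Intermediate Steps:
A = 4 (A = -2 + 6 = 4)
r(G, a) = 0 (r(G, a) = (G - G)/3 = (1/3)*0 = 0)
r(-5, A)*9 = 0*9 = 0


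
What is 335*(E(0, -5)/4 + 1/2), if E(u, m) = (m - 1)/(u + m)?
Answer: 268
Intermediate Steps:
E(u, m) = (-1 + m)/(m + u)
335*(E(0, -5)/4 + 1/2) = 335*(((-1 - 5)/(-5 + 0))/4 + 1/2) = 335*((-6/(-5))*(¼) + 1*(½)) = 335*(-⅕*(-6)*(¼) + ½) = 335*((6/5)*(¼) + ½) = 335*(3/10 + ½) = 335*(⅘) = 268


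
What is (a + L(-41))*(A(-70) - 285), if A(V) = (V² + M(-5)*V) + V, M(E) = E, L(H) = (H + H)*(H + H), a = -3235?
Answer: 17078655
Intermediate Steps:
L(H) = 4*H² (L(H) = (2*H)*(2*H) = 4*H²)
A(V) = V² - 4*V (A(V) = (V² - 5*V) + V = V² - 4*V)
(a + L(-41))*(A(-70) - 285) = (-3235 + 4*(-41)²)*(-70*(-4 - 70) - 285) = (-3235 + 4*1681)*(-70*(-74) - 285) = (-3235 + 6724)*(5180 - 285) = 3489*4895 = 17078655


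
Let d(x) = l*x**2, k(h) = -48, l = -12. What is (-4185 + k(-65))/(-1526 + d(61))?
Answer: 4233/46178 ≈ 0.091667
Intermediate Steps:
d(x) = -12*x**2
(-4185 + k(-65))/(-1526 + d(61)) = (-4185 - 48)/(-1526 - 12*61**2) = -4233/(-1526 - 12*3721) = -4233/(-1526 - 44652) = -4233/(-46178) = -4233*(-1/46178) = 4233/46178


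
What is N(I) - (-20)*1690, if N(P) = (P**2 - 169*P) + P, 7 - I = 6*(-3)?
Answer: 30225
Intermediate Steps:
I = 25 (I = 7 - 6*(-3) = 7 - 1*(-18) = 7 + 18 = 25)
N(P) = P**2 - 168*P
N(I) - (-20)*1690 = 25*(-168 + 25) - (-20)*1690 = 25*(-143) - 1*(-33800) = -3575 + 33800 = 30225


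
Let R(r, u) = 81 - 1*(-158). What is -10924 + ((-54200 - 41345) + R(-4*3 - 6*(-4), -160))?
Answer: -106230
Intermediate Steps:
R(r, u) = 239 (R(r, u) = 81 + 158 = 239)
-10924 + ((-54200 - 41345) + R(-4*3 - 6*(-4), -160)) = -10924 + ((-54200 - 41345) + 239) = -10924 + (-95545 + 239) = -10924 - 95306 = -106230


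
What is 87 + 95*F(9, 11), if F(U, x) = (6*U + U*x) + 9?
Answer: 15477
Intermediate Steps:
F(U, x) = 9 + 6*U + U*x
87 + 95*F(9, 11) = 87 + 95*(9 + 6*9 + 9*11) = 87 + 95*(9 + 54 + 99) = 87 + 95*162 = 87 + 15390 = 15477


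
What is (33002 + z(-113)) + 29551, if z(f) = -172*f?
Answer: 81989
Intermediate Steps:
(33002 + z(-113)) + 29551 = (33002 - 172*(-113)) + 29551 = (33002 + 19436) + 29551 = 52438 + 29551 = 81989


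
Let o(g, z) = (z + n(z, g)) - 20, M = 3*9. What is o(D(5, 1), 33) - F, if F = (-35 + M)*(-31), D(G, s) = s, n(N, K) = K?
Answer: -234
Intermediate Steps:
M = 27
o(g, z) = -20 + g + z (o(g, z) = (z + g) - 20 = (g + z) - 20 = -20 + g + z)
F = 248 (F = (-35 + 27)*(-31) = -8*(-31) = 248)
o(D(5, 1), 33) - F = (-20 + 1 + 33) - 1*248 = 14 - 248 = -234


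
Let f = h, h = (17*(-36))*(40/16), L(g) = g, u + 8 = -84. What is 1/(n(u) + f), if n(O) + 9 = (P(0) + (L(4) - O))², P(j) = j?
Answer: 1/7677 ≈ 0.00013026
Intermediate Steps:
u = -92 (u = -8 - 84 = -92)
h = -1530 (h = -24480/16 = -612*5/2 = -1530)
n(O) = -9 + (4 - O)² (n(O) = -9 + (0 + (4 - O))² = -9 + (4 - O)²)
f = -1530
1/(n(u) + f) = 1/((-9 + (4 - 1*(-92))²) - 1530) = 1/((-9 + (4 + 92)²) - 1530) = 1/((-9 + 96²) - 1530) = 1/((-9 + 9216) - 1530) = 1/(9207 - 1530) = 1/7677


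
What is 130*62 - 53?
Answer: 8007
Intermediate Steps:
130*62 - 53 = 8060 - 53 = 8007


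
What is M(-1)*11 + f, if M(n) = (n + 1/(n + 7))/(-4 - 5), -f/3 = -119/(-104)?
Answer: -6779/2808 ≈ -2.4142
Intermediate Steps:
f = -357/104 (f = -(-357)/(-104) = -(-357)*(-1)/104 = -3*119/104 = -357/104 ≈ -3.4327)
M(n) = -n/9 - 1/(9*(7 + n)) (M(n) = (n + 1/(7 + n))/(-9) = (n + 1/(7 + n))*(-⅑) = -n/9 - 1/(9*(7 + n)))
M(-1)*11 + f = ((-1 - 1*(-1)² - 7*(-1))/(9*(7 - 1)))*11 - 357/104 = ((⅑)*(-1 - 1*1 + 7)/6)*11 - 357/104 = ((⅑)*(⅙)*(-1 - 1 + 7))*11 - 357/104 = ((⅑)*(⅙)*5)*11 - 357/104 = (5/54)*11 - 357/104 = 55/54 - 357/104 = -6779/2808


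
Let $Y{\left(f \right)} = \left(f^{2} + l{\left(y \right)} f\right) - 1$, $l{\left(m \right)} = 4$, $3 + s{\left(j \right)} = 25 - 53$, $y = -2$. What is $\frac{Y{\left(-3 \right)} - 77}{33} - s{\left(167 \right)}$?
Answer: $\frac{314}{11} \approx 28.545$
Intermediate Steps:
$s{\left(j \right)} = -31$ ($s{\left(j \right)} = -3 + \left(25 - 53\right) = -3 - 28 = -31$)
$Y{\left(f \right)} = -1 + f^{2} + 4 f$ ($Y{\left(f \right)} = \left(f^{2} + 4 f\right) - 1 = -1 + f^{2} + 4 f$)
$\frac{Y{\left(-3 \right)} - 77}{33} - s{\left(167 \right)} = \frac{\left(-1 + \left(-3\right)^{2} + 4 \left(-3\right)\right) - 77}{33} - -31 = \left(\left(-1 + 9 - 12\right) - 77\right) \frac{1}{33} + 31 = \left(-4 - 77\right) \frac{1}{33} + 31 = \left(-81\right) \frac{1}{33} + 31 = - \frac{27}{11} + 31 = \frac{314}{11}$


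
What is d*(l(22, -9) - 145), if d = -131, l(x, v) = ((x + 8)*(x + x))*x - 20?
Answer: -3782625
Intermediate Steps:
l(x, v) = -20 + 2*x²*(8 + x) (l(x, v) = ((8 + x)*(2*x))*x - 20 = (2*x*(8 + x))*x - 20 = 2*x²*(8 + x) - 20 = -20 + 2*x²*(8 + x))
d*(l(22, -9) - 145) = -131*((-20 + 2*22³ + 16*22²) - 145) = -131*((-20 + 2*10648 + 16*484) - 145) = -131*((-20 + 21296 + 7744) - 145) = -131*(29020 - 145) = -131*28875 = -3782625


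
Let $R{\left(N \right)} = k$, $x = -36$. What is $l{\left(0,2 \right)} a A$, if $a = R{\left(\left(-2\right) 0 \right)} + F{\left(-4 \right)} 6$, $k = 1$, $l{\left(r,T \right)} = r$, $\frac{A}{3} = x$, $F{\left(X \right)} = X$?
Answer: $0$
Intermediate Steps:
$A = -108$ ($A = 3 \left(-36\right) = -108$)
$R{\left(N \right)} = 1$
$a = -23$ ($a = 1 - 24 = -23$)
$l{\left(0,2 \right)} a A = 0 \left(-23\right) \left(-108\right) = 0 \left(-108\right) = 0$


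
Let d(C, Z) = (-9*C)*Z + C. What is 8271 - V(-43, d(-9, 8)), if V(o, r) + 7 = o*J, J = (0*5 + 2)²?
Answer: 8450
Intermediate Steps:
J = 4 (J = (0 + 2)² = 2² = 4)
d(C, Z) = C - 9*C*Z (d(C, Z) = -9*C*Z + C = C - 9*C*Z)
V(o, r) = -7 + 4*o (V(o, r) = -7 + o*4 = -7 + 4*o)
8271 - V(-43, d(-9, 8)) = 8271 - (-7 + 4*(-43)) = 8271 - (-7 - 172) = 8271 - 1*(-179) = 8271 + 179 = 8450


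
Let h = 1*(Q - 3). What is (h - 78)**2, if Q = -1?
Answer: 6724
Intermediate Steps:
h = -4 (h = 1*(-1 - 3) = 1*(-4) = -4)
(h - 78)**2 = (-4 - 78)**2 = (-82)**2 = 6724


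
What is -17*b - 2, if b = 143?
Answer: -2433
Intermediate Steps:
-17*b - 2 = -17*143 - 2 = -2431 - 2 = -2433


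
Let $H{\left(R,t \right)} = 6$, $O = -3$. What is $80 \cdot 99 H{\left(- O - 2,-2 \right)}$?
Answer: $47520$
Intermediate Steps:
$80 \cdot 99 H{\left(- O - 2,-2 \right)} = 80 \cdot 99 \cdot 6 = 7920 \cdot 6 = 47520$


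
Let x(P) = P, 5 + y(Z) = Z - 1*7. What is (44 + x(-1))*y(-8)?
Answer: -860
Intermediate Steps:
y(Z) = -12 + Z (y(Z) = -5 + (Z - 1*7) = -5 + (Z - 7) = -5 + (-7 + Z) = -12 + Z)
(44 + x(-1))*y(-8) = (44 - 1)*(-12 - 8) = 43*(-20) = -860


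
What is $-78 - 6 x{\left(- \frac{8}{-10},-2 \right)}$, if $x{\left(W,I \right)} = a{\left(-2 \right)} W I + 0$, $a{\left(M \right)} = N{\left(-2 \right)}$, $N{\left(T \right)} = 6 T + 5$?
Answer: $- \frac{726}{5} \approx -145.2$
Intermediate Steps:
$N{\left(T \right)} = 5 + 6 T$
$a{\left(M \right)} = -7$ ($a{\left(M \right)} = 5 + 6 \left(-2\right) = 5 - 12 = -7$)
$x{\left(W,I \right)} = - 7 I W$ ($x{\left(W,I \right)} = - 7 W I + 0 = - 7 I W + 0 = - 7 I W$)
$-78 - 6 x{\left(- \frac{8}{-10},-2 \right)} = -78 - 6 \left(\left(-7\right) \left(-2\right) \left(- \frac{8}{-10}\right)\right) = -78 - 6 \left(\left(-7\right) \left(-2\right) \left(\left(-8\right) \left(- \frac{1}{10}\right)\right)\right) = -78 - 6 \left(\left(-7\right) \left(-2\right) \frac{4}{5}\right) = -78 - \frac{336}{5} = - \frac{726}{5}$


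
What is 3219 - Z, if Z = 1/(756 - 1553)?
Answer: 2565544/797 ≈ 3219.0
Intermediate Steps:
Z = -1/797 (Z = 1/(-797) = -1/797 ≈ -0.0012547)
3219 - Z = 3219 - 1*(-1/797) = 3219 + 1/797 = 2565544/797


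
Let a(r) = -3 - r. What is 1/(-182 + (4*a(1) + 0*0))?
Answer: -1/198 ≈ -0.0050505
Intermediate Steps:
1/(-182 + (4*a(1) + 0*0)) = 1/(-182 + (4*(-3 - 1*1) + 0*0)) = 1/(-182 + (4*(-3 - 1) + 0)) = 1/(-182 + (4*(-4) + 0)) = 1/(-182 + (-16 + 0)) = 1/(-182 - 16) = 1/(-198) = -1/198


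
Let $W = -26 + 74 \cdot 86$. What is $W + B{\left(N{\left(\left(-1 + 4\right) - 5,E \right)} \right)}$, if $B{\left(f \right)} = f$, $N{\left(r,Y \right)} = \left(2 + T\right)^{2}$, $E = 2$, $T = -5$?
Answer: $6347$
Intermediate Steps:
$N{\left(r,Y \right)} = 9$ ($N{\left(r,Y \right)} = \left(2 - 5\right)^{2} = \left(-3\right)^{2} = 9$)
$W = 6338$ ($W = -26 + 6364 = 6338$)
$W + B{\left(N{\left(\left(-1 + 4\right) - 5,E \right)} \right)} = 6338 + 9 = 6347$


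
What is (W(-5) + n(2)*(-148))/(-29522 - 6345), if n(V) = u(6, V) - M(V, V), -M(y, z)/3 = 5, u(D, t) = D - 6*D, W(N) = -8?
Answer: -2212/35867 ≈ -0.061672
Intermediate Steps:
u(D, t) = -5*D (u(D, t) = D - 6*D = -5*D)
M(y, z) = -15 (M(y, z) = -3*5 = -15)
n(V) = -15 (n(V) = -5*6 - 1*(-15) = -30 + 15 = -15)
(W(-5) + n(2)*(-148))/(-29522 - 6345) = (-8 - 15*(-148))/(-29522 - 6345) = (-8 + 2220)/(-35867) = 2212*(-1/35867) = -2212/35867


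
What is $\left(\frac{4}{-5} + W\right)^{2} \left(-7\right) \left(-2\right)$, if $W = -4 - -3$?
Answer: $\frac{1134}{25} \approx 45.36$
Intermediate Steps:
$W = -1$ ($W = -4 + 3 = -1$)
$\left(\frac{4}{-5} + W\right)^{2} \left(-7\right) \left(-2\right) = \left(\frac{4}{-5} - 1\right)^{2} \left(-7\right) \left(-2\right) = \left(4 \left(- \frac{1}{5}\right) - 1\right)^{2} \left(-7\right) \left(-2\right) = \left(- \frac{4}{5} - 1\right)^{2} \left(-7\right) \left(-2\right) = \left(- \frac{9}{5}\right)^{2} \left(-7\right) \left(-2\right) = \frac{81}{25} \left(-7\right) \left(-2\right) = \left(- \frac{567}{25}\right) \left(-2\right) = \frac{1134}{25}$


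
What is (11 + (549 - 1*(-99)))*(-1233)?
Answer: -812547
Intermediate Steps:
(11 + (549 - 1*(-99)))*(-1233) = (11 + (549 + 99))*(-1233) = (11 + 648)*(-1233) = 659*(-1233) = -812547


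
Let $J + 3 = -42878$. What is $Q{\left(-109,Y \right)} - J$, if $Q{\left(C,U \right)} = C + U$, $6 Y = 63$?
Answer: $\frac{85565}{2} \approx 42783.0$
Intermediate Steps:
$Y = \frac{21}{2}$ ($Y = \frac{1}{6} \cdot 63 = \frac{21}{2} \approx 10.5$)
$J = -42881$ ($J = -3 - 42878 = -42881$)
$Q{\left(-109,Y \right)} - J = \left(-109 + \frac{21}{2}\right) - -42881 = - \frac{197}{2} + 42881 = \frac{85565}{2}$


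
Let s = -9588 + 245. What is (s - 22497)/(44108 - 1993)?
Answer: -6368/8423 ≈ -0.75603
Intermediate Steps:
s = -9343
(s - 22497)/(44108 - 1993) = (-9343 - 22497)/(44108 - 1993) = -31840/42115 = -31840*1/42115 = -6368/8423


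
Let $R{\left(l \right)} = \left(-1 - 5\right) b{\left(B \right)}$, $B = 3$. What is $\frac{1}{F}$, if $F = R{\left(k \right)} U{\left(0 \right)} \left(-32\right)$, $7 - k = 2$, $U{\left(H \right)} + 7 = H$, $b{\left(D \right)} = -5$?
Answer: $\frac{1}{6720} \approx 0.00014881$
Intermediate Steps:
$U{\left(H \right)} = -7 + H$
$k = 5$ ($k = 7 - 2 = 5$)
$R{\left(l \right)} = 30$ ($R{\left(l \right)} = \left(-1 - 5\right) \left(-5\right) = \left(-6\right) \left(-5\right) = 30$)
$F = 6720$ ($F = 30 \left(-7 + 0\right) \left(-32\right) = 30 \left(-7\right) \left(-32\right) = \left(-210\right) \left(-32\right) = 6720$)
$\frac{1}{F} = \frac{1}{6720}$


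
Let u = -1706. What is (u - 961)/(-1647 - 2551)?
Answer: 2667/4198 ≈ 0.63530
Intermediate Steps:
(u - 961)/(-1647 - 2551) = (-1706 - 961)/(-1647 - 2551) = -2667/(-4198) = -2667*(-1/4198) = 2667/4198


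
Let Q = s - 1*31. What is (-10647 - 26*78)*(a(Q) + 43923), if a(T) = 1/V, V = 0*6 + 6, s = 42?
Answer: -1113452275/2 ≈ -5.5673e+8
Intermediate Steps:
V = 6 (V = 0 + 6 = 6)
Q = 11 (Q = 42 - 1*31 = 42 - 31 = 11)
a(T) = ⅙ (a(T) = 1/6 = ⅙)
(-10647 - 26*78)*(a(Q) + 43923) = (-10647 - 26*78)*(⅙ + 43923) = (-10647 - 2028)*(263539/6) = -12675*263539/6 = -1113452275/2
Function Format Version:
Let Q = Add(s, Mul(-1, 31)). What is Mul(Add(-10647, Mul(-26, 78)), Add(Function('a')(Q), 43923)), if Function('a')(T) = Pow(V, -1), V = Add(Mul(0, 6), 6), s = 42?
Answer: Rational(-1113452275, 2) ≈ -5.5673e+8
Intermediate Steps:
V = 6 (V = Add(0, 6) = 6)
Q = 11 (Q = Add(42, Mul(-1, 31)) = Add(42, -31) = 11)
Function('a')(T) = Rational(1, 6) (Function('a')(T) = Pow(6, -1) = Rational(1, 6))
Mul(Add(-10647, Mul(-26, 78)), Add(Function('a')(Q), 43923)) = Mul(Add(-10647, Mul(-26, 78)), Add(Rational(1, 6), 43923)) = Mul(Add(-10647, -2028), Rational(263539, 6)) = Mul(-12675, Rational(263539, 6)) = Rational(-1113452275, 2)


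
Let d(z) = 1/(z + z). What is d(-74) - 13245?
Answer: -1960261/148 ≈ -13245.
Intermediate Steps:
d(z) = 1/(2*z)
d(-74) - 13245 = (1/2)/(-74) - 13245 = (1/2)*(-1/74) - 13245 = -1/148 - 13245 = -1960261/148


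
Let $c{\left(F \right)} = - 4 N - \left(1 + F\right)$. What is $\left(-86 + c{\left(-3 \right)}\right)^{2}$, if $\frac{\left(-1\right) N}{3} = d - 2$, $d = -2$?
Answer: $17424$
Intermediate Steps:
$N = 12$ ($N = - 3 \left(-2 - 2\right) = \left(-3\right) \left(-4\right) = 12$)
$c{\left(F \right)} = -49 - F$ ($c{\left(F \right)} = \left(-4\right) 12 - \left(1 + F\right) = -48 - \left(1 + F\right) = -49 - F$)
$\left(-86 + c{\left(-3 \right)}\right)^{2} = \left(-86 - 46\right)^{2} = \left(-132\right)^{2} = 17424$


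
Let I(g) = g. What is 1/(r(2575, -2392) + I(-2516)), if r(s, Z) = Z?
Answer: -1/4908 ≈ -0.00020375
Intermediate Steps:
1/(r(2575, -2392) + I(-2516)) = 1/(-2392 - 2516) = 1/(-4908) = -1/4908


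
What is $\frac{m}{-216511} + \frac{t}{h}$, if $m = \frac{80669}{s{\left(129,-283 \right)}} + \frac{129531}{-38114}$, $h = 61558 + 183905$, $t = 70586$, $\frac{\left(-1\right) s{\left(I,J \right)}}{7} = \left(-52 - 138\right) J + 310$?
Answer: $\frac{6485807656734971867}{22553104863417535680} \approx 0.28758$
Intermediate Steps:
$s{\left(I,J \right)} = -2170 + 1330 J$ ($s{\left(I,J \right)} = - 7 \left(\left(-52 - 138\right) J + 310\right) = - 7 \left(- 190 J + 310\right) = - 7 \left(310 - 190 J\right) = -2170 + 1330 J$)
$h = 245463$
$m = - \frac{26054936813}{7214217920}$ ($m = \frac{80669}{-2170 + 1330 \left(-283\right)} + \frac{129531}{-38114} = \frac{80669}{-2170 - 376390} + 129531 \left(- \frac{1}{38114}\right) = \frac{80669}{-378560} - \frac{129531}{38114} = 80669 \left(- \frac{1}{378560}\right) - \frac{129531}{38114} = - \frac{80669}{378560} - \frac{129531}{38114} = - \frac{26054936813}{7214217920} \approx -3.6116$)
$\frac{m}{-216511} + \frac{t}{h} = - \frac{26054936813}{7214217920 \left(-216511\right)} + \frac{70586}{245463} = \left(- \frac{26054936813}{7214217920}\right) \left(- \frac{1}{216511}\right) + 70586 \cdot \frac{1}{245463} = \frac{26054936813}{1561957536077120} + \frac{70586}{245463} = \frac{6485807656734971867}{22553104863417535680}$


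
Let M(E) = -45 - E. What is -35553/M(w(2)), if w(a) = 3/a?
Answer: 23702/31 ≈ 764.58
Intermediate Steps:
-35553/M(w(2)) = -35553/(-45 - 3/2) = -35553/(-93/2) = -35553*(-2/93) = 23702/31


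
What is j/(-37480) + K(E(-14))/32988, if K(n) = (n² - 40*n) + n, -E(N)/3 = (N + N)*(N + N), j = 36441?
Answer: 17464300971/103032520 ≈ 169.50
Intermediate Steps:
E(N) = -12*N² (E(N) = -3*(N + N)*(N + N) = -3*2*N*2*N = -12*N²)
K(n) = n² - 39*n
j/(-37480) + K(E(-14))/32988 = 36441/(-37480) + ((-12*(-14)²)*(-39 - 12*(-14)²))/32988 = 36441*(-1/37480) + ((-12*196)*(-39 - 12*196))*(1/32988) = -36441/37480 - 2352*(-39 - 2352)*(1/32988) = -36441/37480 - 2352*(-2391)*(1/32988) = -36441/37480 + 5623632*(1/32988) = -36441/37480 + 468636/2749 = 17464300971/103032520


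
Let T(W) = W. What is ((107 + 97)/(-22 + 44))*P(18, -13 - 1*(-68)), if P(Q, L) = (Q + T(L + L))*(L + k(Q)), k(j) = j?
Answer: 953088/11 ≈ 86644.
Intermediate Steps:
P(Q, L) = (L + Q)*(Q + 2*L) (P(Q, L) = (Q + (L + L))*(L + Q) = (Q + 2*L)*(L + Q) = (L + Q)*(Q + 2*L))
((107 + 97)/(-22 + 44))*P(18, -13 - 1*(-68)) = ((107 + 97)/(-22 + 44))*(18² + 2*(-13 - 1*(-68))² + 3*(-13 - 1*(-68))*18) = (204/22)*(324 + 2*(-13 + 68)² + 3*(-13 + 68)*18) = (204*(1/22))*(324 + 2*55² + 3*55*18) = 102*(324 + 2*3025 + 2970)/11 = 102*(324 + 6050 + 2970)/11 = (102/11)*9344 = 953088/11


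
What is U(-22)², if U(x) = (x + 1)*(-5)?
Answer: 11025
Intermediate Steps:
U(x) = -5 - 5*x (U(x) = (1 + x)*(-5) = -5 - 5*x)
U(-22)² = (-5 - 5*(-22))² = (-5 + 110)² = 105² = 11025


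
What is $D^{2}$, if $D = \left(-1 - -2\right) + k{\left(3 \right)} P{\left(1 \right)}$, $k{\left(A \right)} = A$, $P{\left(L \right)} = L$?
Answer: $16$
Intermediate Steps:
$D = 4$ ($D = \left(-1 - -2\right) + 3 \cdot 1 = \left(-1 + 2\right) + 3 = 1 + 3 = 4$)
$D^{2} = 4^{2} = 16$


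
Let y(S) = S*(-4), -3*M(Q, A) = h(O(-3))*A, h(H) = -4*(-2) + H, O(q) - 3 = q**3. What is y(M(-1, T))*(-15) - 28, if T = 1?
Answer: 292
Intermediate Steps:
O(q) = 3 + q**3
h(H) = 8 + H
M(Q, A) = 16*A/3 (M(Q, A) = -(8 + (3 + (-3)**3))*A/3 = -(8 + (3 - 27))*A/3 = -(8 - 24)*A/3 = -(-16)*A/3 = 16*A/3)
y(S) = -4*S
y(M(-1, T))*(-15) - 28 = -64/3*(-15) - 28 = 320 - 28 = 292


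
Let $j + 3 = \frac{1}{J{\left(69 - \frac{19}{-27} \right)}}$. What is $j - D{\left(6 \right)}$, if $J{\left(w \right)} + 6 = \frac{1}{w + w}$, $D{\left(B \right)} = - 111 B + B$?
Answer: $\frac{14816185}{22557} \approx 656.83$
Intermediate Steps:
$D{\left(B \right)} = - 110 B$
$J{\left(w \right)} = -6 + \frac{1}{2 w}$ ($J{\left(w \right)} = -6 + \frac{1}{w + w} = -6 + \frac{1}{2 w}$)
$j = - \frac{71435}{22557}$ ($j = -3 + \frac{1}{-6 + \frac{1}{2 \left(69 - \frac{19}{-27}\right)}} = -3 + \frac{1}{-6 + \frac{1}{2 \left(69 - - \frac{19}{27}\right)}} = -3 + \frac{1}{-6 + \frac{1}{2 \left(69 + \frac{19}{27}\right)}} = -3 + \frac{1}{-6 + \frac{1}{2 \cdot \frac{1882}{27}}} = -3 + \frac{1}{-6 + \frac{1}{2} \cdot \frac{27}{1882}} = -3 + \frac{1}{-6 + \frac{27}{3764}} = -3 + \frac{1}{- \frac{22557}{3764}} = -3 - \frac{3764}{22557} = - \frac{71435}{22557} \approx -3.1669$)
$j - D{\left(6 \right)} = - \frac{71435}{22557} - \left(-110\right) 6 = - \frac{71435}{22557} - -660 = - \frac{71435}{22557} + 660 = \frac{14816185}{22557}$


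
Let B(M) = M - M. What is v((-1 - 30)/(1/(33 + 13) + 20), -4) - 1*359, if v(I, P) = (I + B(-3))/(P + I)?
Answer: -916532/2555 ≈ -358.72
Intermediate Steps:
B(M) = 0
v(I, P) = I/(I + P) (v(I, P) = (I + 0)/(P + I) = I/(I + P))
v((-1 - 30)/(1/(33 + 13) + 20), -4) - 1*359 = ((-1 - 30)/(1/(33 + 13) + 20))/((-1 - 30)/(1/(33 + 13) + 20) - 4) - 1*359 = (-31/(1/46 + 20))/(-31/(1/46 + 20) - 4) - 359 = (-31/921/46)/(-31/921/46 - 4) - 359 = (-31*46/921)/(-31*46/921 - 4) - 359 = -1426/(921*(-1426/921 - 4)) - 359 = -1426/(921*(-5110/921)) - 359 = -1426/921*(-921/5110) - 359 = 713/2555 - 359 = -916532/2555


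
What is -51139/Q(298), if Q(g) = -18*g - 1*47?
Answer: 51139/5411 ≈ 9.4509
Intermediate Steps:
Q(g) = -47 - 18*g (Q(g) = -18*g - 47 = -47 - 18*g)
-51139/Q(298) = -51139/(-47 - 18*298) = -51139/(-47 - 5364) = -51139/(-5411) = -51139*(-1/5411) = 51139/5411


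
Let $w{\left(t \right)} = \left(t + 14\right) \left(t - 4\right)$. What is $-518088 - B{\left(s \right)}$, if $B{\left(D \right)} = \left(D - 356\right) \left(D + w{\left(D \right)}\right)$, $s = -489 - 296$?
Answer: $692678206$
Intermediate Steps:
$s = -785$
$w{\left(t \right)} = \left(-4 + t\right) \left(14 + t\right)$ ($w{\left(t \right)} = \left(14 + t\right) \left(-4 + t\right) = \left(-4 + t\right) \left(14 + t\right)$)
$B{\left(D \right)} = \left(-356 + D\right) \left(-56 + D^{2} + 11 D\right)$ ($B{\left(D \right)} = \left(D - 356\right) \left(D + \left(-56 + D^{2} + 10 D\right)\right) = \left(-356 + D\right) \left(-56 + D^{2} + 11 D\right)$)
$-518088 - B{\left(s \right)} = -518088 - \left(19936 + \left(-785\right)^{3} - -3118020 - 345 \left(-785\right)^{2}\right) = -518088 - \left(19936 - 483736625 + 3118020 - 212597625\right) = -518088 - -693196294 = -518088 + 693196294 = 692678206$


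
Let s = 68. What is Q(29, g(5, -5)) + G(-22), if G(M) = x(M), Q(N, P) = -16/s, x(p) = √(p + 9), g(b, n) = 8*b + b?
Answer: -4/17 + I*√13 ≈ -0.23529 + 3.6056*I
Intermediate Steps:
g(b, n) = 9*b
x(p) = √(9 + p)
Q(N, P) = -4/17 (Q(N, P) = -16/68 = -16*1/68 = -4/17)
G(M) = √(9 + M)
Q(29, g(5, -5)) + G(-22) = -4/17 + √(9 - 22) = -4/17 + √(-13) = -4/17 + I*√13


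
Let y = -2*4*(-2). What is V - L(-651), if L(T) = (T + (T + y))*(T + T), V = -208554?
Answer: -1882926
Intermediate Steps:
y = 16 (y = -8*(-2) = 16)
L(T) = 2*T*(16 + 2*T) (L(T) = (T + (T + 16))*(T + T) = (T + (16 + T))*(2*T) = (16 + 2*T)*(2*T) = 2*T*(16 + 2*T))
V - L(-651) = -208554 - 4*(-651)*(8 - 651) = -208554 - 4*(-651)*(-643) = -208554 - 1*1674372 = -208554 - 1674372 = -1882926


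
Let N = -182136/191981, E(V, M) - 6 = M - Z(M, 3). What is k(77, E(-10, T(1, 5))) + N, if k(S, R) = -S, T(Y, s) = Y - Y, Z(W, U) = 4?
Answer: -14964673/191981 ≈ -77.949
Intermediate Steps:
T(Y, s) = 0
E(V, M) = 2 + M (E(V, M) = 6 + (M - 1*4) = 6 + (M - 4) = 6 + (-4 + M) = 2 + M)
N = -182136/191981 (N = -182136*1/191981 = -182136/191981 ≈ -0.94872)
k(77, E(-10, T(1, 5))) + N = -1*77 - 182136/191981 = -77 - 182136/191981 = -14964673/191981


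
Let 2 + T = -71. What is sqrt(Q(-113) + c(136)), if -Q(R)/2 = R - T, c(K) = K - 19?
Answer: sqrt(197) ≈ 14.036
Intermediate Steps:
T = -73 (T = -2 - 71 = -73)
c(K) = -19 + K
Q(R) = -146 - 2*R (Q(R) = -2*(R - 1*(-73)) = -2*(R + 73) = -2*(73 + R) = -146 - 2*R)
sqrt(Q(-113) + c(136)) = sqrt((-146 - 2*(-113)) + (-19 + 136)) = sqrt((-146 + 226) + 117) = sqrt(80 + 117) = sqrt(197)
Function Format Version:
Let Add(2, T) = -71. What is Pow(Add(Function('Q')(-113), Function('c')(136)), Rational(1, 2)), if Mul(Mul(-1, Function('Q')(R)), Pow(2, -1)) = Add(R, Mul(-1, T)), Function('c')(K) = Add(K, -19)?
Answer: Pow(197, Rational(1, 2)) ≈ 14.036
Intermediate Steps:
T = -73 (T = Add(-2, -71) = -73)
Function('c')(K) = Add(-19, K)
Function('Q')(R) = Add(-146, Mul(-2, R)) (Function('Q')(R) = Mul(-2, Add(R, Mul(-1, -73))) = Mul(-2, Add(R, 73)) = Mul(-2, Add(73, R)) = Add(-146, Mul(-2, R)))
Pow(Add(Function('Q')(-113), Function('c')(136)), Rational(1, 2)) = Pow(Add(Add(-146, Mul(-2, -113)), Add(-19, 136)), Rational(1, 2)) = Pow(Add(Add(-146, 226), 117), Rational(1, 2)) = Pow(Add(80, 117), Rational(1, 2)) = Pow(197, Rational(1, 2))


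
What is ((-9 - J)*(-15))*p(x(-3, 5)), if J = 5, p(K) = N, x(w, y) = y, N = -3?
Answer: -630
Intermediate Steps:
p(K) = -3
((-9 - J)*(-15))*p(x(-3, 5)) = ((-9 - 1*5)*(-15))*(-3) = ((-9 - 5)*(-15))*(-3) = -14*(-15)*(-3) = 210*(-3) = -630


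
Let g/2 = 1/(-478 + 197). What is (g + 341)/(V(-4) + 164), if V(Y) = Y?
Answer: 95819/44960 ≈ 2.1312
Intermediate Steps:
g = -2/281 (g = 2/(-478 + 197) = 2/(-281) = 2*(-1/281) = -2/281 ≈ -0.0071174)
(g + 341)/(V(-4) + 164) = (-2/281 + 341)/(-4 + 164) = (95819/281)/160 = (95819/281)*(1/160) = 95819/44960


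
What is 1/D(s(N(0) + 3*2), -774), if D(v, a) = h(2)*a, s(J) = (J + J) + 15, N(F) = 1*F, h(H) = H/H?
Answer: -1/774 ≈ -0.0012920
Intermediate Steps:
h(H) = 1
N(F) = F
s(J) = 15 + 2*J (s(J) = 2*J + 15 = 15 + 2*J)
D(v, a) = a (D(v, a) = 1*a = a)
1/D(s(N(0) + 3*2), -774) = 1/(-774) = -1/774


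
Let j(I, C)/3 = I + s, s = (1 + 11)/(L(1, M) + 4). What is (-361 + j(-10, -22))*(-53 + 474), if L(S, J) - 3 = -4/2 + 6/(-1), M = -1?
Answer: -179767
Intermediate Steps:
L(S, J) = -5 (L(S, J) = 3 + (-4/2 + 6/(-1)) = 3 + (-4*1/2 + 6*(-1)) = 3 + (-2 - 6) = 3 - 8 = -5)
s = -12 (s = (1 + 11)/(-5 + 4) = 12/(-1) = 12*(-1) = -12)
j(I, C) = -36 + 3*I (j(I, C) = 3*(I - 12) = 3*(-12 + I) = -36 + 3*I)
(-361 + j(-10, -22))*(-53 + 474) = (-361 + (-36 + 3*(-10)))*(-53 + 474) = (-361 + (-36 - 30))*421 = (-361 - 66)*421 = -427*421 = -179767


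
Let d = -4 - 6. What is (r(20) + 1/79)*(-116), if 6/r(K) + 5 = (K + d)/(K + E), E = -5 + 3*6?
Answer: 1796492/12245 ≈ 146.71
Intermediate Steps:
d = -10
E = 13 (E = -5 + 18 = 13)
r(K) = 6/(-5 + (-10 + K)/(13 + K)) (r(K) = 6/(-5 + (K - 10)/(K + 13)) = 6/(-5 + (-10 + K)/(13 + K)))
(r(20) + 1/79)*(-116) = (6*(-13 - 1*20)/(75 + 4*20) + 1/79)*(-116) = (6*(-13 - 20)/(75 + 80) + 1/79)*(-116) = (6*(-33)/155 + 1/79)*(-116) = (6*(1/155)*(-33) + 1/79)*(-116) = (-198/155 + 1/79)*(-116) = -15487/12245*(-116) = 1796492/12245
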